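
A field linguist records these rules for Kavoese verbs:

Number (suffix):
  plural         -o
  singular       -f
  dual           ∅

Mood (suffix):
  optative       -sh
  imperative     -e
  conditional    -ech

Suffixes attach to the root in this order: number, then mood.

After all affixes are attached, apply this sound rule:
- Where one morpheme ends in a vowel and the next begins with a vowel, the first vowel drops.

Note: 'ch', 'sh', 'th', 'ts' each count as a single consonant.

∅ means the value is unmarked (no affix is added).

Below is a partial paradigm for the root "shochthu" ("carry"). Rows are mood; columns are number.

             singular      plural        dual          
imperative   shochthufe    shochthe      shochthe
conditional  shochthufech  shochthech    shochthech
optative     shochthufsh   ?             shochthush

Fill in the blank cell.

shochthosh

Attach number plural -o → shochthuo.
Attach mood optative -sh → shochthuosh.
Apply vowel deletion: shochthuosh → shochthosh.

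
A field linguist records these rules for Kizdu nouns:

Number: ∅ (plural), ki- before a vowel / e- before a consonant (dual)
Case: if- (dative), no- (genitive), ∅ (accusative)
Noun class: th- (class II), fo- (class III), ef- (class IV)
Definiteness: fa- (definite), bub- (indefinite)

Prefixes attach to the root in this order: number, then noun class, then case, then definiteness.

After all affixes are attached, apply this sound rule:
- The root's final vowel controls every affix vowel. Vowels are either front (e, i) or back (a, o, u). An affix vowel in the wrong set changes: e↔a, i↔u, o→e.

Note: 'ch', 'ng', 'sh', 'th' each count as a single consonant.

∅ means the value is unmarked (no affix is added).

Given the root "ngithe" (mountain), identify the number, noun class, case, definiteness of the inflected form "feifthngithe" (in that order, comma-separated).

Segment: fa-if-th-ngithe.
number: ∅ → plural.
noun class: th- → class II.
case: if- → dative.
definiteness: fa- → definite.

plural, class II, dative, definite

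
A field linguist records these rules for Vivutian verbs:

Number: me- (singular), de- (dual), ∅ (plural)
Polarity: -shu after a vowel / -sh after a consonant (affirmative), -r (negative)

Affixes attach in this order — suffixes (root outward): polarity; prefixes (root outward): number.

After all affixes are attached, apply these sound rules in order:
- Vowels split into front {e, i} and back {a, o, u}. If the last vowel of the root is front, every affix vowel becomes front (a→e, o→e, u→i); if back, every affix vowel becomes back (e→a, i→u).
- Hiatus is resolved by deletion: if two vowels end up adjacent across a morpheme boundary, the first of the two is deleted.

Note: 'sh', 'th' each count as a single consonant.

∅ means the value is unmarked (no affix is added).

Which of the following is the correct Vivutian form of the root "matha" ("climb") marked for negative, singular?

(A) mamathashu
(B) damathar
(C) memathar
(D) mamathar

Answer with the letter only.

Attach polarity negative -r → mathar.
Attach number singular me- → memathar.
Apply vowel harmony: memathar → mamathar.
Vowel deletion: no change.
So the correct form is mamathar, option (D).
(B) damathar is wrong: it uses dual instead of singular for number.
(A) mamathashu is wrong: it uses affirmative instead of negative for polarity.
(C) memathar is wrong: it fails to apply the sound rule(s).

D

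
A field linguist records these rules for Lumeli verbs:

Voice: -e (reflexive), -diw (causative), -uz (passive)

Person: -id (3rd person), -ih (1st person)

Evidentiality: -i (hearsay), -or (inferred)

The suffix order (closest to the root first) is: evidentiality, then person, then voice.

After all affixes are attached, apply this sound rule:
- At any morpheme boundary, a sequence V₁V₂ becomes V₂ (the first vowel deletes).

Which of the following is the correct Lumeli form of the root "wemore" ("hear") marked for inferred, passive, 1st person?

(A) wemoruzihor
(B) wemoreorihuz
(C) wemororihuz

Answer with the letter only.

Attach evidentiality inferred -or → wemoreor.
Attach person 1st person -ih → wemoreorih.
Attach voice passive -uz → wemoreorihuz.
Apply vowel deletion: wemoreorihuz → wemororihuz.
So the correct form is wemororihuz, option (C).
(B) wemoreorihuz is wrong: it fails to apply the sound rule(s).
(A) wemoruzihor is wrong: it has the affixes in the wrong order.

C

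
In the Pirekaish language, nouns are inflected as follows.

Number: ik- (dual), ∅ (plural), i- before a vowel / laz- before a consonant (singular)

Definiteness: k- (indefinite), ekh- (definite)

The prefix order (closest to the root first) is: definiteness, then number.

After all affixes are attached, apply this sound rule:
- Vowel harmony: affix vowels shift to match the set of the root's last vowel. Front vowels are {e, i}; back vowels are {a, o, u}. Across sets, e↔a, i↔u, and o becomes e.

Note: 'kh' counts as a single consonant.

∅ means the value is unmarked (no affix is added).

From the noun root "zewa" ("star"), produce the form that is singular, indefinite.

lazkzewa

Attach definiteness indefinite k- → kzewa.
Attach number singular laz- (before consonant 'k') → lazkzewa.
Vowel harmony: no change.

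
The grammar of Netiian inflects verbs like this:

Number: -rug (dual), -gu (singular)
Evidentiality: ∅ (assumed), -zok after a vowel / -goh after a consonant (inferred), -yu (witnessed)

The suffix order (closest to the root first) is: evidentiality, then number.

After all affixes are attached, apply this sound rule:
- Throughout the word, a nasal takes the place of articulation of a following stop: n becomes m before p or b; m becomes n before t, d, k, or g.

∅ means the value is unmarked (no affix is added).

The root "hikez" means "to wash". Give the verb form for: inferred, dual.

hikezgohrug

Attach evidentiality inferred -goh (after consonant 'z') → hikezgoh.
Attach number dual -rug → hikezgohrug.
Nasal assimilation: no change.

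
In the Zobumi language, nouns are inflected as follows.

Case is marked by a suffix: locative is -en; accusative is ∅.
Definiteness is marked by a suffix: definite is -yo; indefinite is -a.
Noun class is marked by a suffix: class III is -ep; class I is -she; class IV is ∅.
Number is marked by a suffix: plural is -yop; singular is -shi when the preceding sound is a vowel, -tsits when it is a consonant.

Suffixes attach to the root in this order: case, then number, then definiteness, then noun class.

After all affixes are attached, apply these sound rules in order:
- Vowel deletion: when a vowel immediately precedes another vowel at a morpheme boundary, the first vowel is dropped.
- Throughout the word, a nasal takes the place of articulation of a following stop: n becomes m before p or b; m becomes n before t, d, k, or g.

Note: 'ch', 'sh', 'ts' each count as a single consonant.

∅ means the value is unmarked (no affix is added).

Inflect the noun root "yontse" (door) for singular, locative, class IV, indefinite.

yontsentsitsa

Attach case locative -en → yontseen.
Attach number singular -tsits (after consonant 'n') → yontseentsits.
Attach definiteness indefinite -a → yontseentsitsa.
noun class = class IV: zero marking, form stays yontseentsitsa.
Apply vowel deletion: yontseentsitsa → yontsentsitsa.
Nasal assimilation: no change.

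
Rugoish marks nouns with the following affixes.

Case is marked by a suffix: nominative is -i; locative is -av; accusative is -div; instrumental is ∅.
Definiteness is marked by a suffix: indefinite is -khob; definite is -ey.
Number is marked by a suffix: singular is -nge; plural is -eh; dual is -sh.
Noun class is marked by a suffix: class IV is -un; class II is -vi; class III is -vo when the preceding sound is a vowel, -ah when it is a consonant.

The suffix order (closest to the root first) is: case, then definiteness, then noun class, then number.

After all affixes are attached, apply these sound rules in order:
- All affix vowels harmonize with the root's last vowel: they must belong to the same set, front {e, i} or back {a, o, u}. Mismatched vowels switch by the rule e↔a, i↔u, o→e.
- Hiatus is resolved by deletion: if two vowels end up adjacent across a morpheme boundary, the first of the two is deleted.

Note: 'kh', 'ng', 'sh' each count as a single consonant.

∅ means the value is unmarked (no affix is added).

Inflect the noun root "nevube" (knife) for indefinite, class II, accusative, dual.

Attach case accusative -div → nevubediv.
Attach definiteness indefinite -khob → nevubedivkhob.
Attach noun class class II -vi → nevubedivkhobvi.
Attach number dual -sh → nevubedivkhobvish.
Apply vowel harmony: nevubedivkhobvish → nevubedivkhebvish.
Vowel deletion: no change.

nevubedivkhebvish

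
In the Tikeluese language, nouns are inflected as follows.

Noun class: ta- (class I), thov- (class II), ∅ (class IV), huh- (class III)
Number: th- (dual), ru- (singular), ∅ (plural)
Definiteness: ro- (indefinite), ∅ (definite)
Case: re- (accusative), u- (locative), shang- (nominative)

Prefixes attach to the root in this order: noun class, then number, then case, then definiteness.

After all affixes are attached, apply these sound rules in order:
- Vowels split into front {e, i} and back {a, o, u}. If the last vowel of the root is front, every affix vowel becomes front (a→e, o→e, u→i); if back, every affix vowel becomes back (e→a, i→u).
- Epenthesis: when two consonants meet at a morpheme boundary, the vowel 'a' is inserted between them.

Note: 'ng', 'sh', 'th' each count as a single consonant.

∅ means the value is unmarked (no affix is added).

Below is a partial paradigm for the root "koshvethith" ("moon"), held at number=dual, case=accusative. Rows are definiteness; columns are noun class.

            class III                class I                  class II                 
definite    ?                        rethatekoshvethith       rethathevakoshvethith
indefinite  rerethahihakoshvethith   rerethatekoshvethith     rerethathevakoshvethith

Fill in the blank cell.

rethahihakoshvethith

Attach noun class class III huh- → huhkoshvethith.
Attach number dual th- → thhuhkoshvethith.
Attach case accusative re- → rethhuhkoshvethith.
definiteness = definite: zero marking, form stays rethhuhkoshvethith.
Apply vowel harmony: rethhuhkoshvethith → rethhihkoshvethith.
Apply epenthesis: rethhihkoshvethith → rethahihakoshvethith.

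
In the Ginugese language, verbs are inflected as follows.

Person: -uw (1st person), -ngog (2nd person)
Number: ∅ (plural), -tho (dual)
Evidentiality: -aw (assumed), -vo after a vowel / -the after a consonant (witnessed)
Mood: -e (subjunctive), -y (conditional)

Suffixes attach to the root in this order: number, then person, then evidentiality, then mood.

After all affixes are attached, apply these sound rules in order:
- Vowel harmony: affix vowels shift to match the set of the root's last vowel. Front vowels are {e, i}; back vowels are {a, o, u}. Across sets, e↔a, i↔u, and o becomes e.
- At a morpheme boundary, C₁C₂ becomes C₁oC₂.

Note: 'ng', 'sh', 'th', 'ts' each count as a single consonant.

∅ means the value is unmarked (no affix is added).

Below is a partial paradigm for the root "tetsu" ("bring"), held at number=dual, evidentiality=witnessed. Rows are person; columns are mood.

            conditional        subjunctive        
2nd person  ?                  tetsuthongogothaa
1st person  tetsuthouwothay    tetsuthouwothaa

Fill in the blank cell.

Attach number dual -tho → tetsutho.
Attach person 2nd person -ngog → tetsuthongog.
Attach evidentiality witnessed -the (after consonant 'g') → tetsuthongogthe.
Attach mood conditional -y → tetsuthongogthey.
Apply vowel harmony: tetsuthongogthey → tetsuthongogthay.
Apply epenthesis: tetsuthongogthay → tetsuthongogothay.

tetsuthongogothay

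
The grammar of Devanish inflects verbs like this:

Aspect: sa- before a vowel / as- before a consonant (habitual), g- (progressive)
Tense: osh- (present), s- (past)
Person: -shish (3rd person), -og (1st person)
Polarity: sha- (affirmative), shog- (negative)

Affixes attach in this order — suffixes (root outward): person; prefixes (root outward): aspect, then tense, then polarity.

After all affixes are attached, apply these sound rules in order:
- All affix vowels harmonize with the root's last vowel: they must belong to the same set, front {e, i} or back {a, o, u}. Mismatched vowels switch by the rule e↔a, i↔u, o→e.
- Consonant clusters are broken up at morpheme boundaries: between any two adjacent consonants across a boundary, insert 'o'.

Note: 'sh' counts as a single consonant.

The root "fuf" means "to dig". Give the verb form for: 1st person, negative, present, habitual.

shogoshasofufog

Attach aspect habitual as- (before consonant 'f') → asfuf.
Attach tense present osh- → oshasfuf.
Attach polarity negative shog- → shogoshasfuf.
Attach person 1st person -og → shogoshasfufog.
Vowel harmony: no change.
Apply epenthesis: shogoshasfufog → shogoshasofufog.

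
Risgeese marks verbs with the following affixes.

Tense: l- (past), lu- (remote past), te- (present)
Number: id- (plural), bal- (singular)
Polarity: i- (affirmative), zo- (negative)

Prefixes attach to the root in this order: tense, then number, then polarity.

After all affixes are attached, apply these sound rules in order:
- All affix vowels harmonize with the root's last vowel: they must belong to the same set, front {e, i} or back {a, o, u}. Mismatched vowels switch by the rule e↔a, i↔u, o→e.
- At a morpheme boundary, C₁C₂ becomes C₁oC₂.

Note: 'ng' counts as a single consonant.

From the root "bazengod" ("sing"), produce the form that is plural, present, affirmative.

Attach tense present te- → tebazengod.
Attach number plural id- → idtebazengod.
Attach polarity affirmative i- → iidtebazengod.
Apply vowel harmony: iidtebazengod → uudtabazengod.
Apply epenthesis: uudtabazengod → uudotabazengod.

uudotabazengod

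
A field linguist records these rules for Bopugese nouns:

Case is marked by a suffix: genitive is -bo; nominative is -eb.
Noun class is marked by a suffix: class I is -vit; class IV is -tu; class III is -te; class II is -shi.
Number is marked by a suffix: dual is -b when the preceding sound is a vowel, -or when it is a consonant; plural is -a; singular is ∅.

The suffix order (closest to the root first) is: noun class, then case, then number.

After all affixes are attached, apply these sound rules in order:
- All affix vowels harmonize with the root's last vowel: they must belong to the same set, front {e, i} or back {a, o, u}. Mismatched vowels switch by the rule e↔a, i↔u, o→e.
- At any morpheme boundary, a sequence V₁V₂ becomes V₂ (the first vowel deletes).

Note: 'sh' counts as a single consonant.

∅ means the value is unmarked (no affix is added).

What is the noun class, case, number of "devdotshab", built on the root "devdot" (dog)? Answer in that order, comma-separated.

class II, nominative, singular

Segment: devdot-shi-eb.
noun class: -shi → class II.
case: -eb → nominative.
number: ∅ → singular.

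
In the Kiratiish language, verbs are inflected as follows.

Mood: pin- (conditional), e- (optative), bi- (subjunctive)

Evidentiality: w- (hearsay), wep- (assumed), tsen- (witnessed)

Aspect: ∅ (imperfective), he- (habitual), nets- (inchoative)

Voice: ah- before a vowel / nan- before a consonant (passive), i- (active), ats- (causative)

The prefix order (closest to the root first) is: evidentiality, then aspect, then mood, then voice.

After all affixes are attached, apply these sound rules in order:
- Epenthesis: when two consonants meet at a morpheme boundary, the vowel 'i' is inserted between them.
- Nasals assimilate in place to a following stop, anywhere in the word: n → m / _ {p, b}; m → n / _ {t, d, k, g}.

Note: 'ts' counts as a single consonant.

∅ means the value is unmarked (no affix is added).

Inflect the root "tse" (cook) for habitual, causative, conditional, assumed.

Attach evidentiality assumed wep- → weptse.
Attach aspect habitual he- → heweptse.
Attach mood conditional pin- → pinheweptse.
Attach voice causative ats- → atspinheweptse.
Apply epenthesis: atspinheweptse → atsipinihewepitse.
Nasal assimilation: no change.

atsipinihewepitse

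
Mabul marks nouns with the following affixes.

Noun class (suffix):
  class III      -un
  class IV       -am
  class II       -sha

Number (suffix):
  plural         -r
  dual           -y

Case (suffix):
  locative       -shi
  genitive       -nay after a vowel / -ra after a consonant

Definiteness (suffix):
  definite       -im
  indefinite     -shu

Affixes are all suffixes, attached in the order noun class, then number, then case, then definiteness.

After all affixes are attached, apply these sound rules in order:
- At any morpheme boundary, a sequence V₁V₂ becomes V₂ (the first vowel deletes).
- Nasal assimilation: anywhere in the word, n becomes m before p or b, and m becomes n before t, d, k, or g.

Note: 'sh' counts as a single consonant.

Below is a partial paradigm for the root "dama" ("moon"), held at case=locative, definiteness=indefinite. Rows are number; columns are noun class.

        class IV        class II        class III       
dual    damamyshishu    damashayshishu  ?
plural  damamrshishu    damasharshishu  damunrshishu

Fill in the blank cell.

Attach noun class class III -un → damaun.
Attach number dual -y → damauny.
Attach case locative -shi → damaunyshi.
Attach definiteness indefinite -shu → damaunyshishu.
Apply vowel deletion: damaunyshishu → damunyshishu.
Nasal assimilation: no change.

damunyshishu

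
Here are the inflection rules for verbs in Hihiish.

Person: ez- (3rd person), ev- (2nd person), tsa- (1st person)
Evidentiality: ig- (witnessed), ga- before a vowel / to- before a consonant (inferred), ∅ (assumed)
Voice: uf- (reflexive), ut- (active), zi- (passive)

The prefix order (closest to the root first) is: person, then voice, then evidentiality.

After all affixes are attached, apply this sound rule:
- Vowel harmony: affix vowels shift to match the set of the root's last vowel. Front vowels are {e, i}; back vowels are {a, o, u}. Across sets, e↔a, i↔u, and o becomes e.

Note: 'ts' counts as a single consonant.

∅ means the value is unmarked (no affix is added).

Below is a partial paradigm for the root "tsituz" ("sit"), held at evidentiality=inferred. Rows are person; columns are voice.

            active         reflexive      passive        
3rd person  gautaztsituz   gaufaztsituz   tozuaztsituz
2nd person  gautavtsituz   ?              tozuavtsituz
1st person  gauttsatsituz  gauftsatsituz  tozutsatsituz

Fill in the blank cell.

Attach person 2nd person ev- → evtsituz.
Attach voice reflexive uf- → ufevtsituz.
Attach evidentiality inferred ga- (before vowel 'u') → gaufevtsituz.
Apply vowel harmony: gaufevtsituz → gaufavtsituz.

gaufavtsituz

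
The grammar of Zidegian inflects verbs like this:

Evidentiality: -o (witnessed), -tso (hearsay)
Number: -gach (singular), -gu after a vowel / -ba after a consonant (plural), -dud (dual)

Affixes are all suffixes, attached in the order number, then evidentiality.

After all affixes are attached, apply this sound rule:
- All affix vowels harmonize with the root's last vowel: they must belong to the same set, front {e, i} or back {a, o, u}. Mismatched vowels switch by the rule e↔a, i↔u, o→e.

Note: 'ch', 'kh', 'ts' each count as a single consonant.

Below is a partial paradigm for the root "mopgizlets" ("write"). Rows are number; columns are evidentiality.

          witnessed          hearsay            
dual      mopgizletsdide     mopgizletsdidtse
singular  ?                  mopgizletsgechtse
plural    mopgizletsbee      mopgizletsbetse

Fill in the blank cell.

Attach number singular -gach → mopgizletsgach.
Attach evidentiality witnessed -o → mopgizletsgacho.
Apply vowel harmony: mopgizletsgacho → mopgizletsgeche.

mopgizletsgeche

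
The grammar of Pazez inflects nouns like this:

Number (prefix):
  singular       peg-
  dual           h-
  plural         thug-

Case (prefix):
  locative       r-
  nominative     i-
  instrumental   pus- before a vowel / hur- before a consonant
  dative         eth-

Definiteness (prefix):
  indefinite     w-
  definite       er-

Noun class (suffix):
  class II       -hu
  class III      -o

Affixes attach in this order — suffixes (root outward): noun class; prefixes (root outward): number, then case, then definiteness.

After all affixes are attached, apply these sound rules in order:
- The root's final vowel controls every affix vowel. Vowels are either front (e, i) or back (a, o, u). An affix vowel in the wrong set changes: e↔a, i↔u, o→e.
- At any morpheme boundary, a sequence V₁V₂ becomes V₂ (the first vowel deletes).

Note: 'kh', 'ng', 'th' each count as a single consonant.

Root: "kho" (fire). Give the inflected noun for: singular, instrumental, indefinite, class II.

Attach noun class class II -hu → khohu.
Attach number singular peg- → pegkhohu.
Attach case instrumental hur- (before consonant 'p') → hurpegkhohu.
Attach definiteness indefinite w- → whurpegkhohu.
Apply vowel harmony: whurpegkhohu → whurpagkhohu.
Vowel deletion: no change.

whurpagkhohu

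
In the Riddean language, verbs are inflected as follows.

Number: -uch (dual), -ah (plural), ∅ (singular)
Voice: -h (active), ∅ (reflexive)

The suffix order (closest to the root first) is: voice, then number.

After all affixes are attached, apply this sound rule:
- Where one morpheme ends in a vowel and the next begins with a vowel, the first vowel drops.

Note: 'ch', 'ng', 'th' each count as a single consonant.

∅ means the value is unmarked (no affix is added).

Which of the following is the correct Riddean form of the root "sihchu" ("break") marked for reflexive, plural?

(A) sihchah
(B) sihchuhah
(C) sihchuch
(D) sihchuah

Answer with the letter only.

voice = reflexive: zero marking, form stays sihchu.
Attach number plural -ah → sihchuah.
Apply vowel deletion: sihchuah → sihchah.
So the correct form is sihchah, option (A).
(B) sihchuhah is wrong: it uses active instead of reflexive for voice.
(C) sihchuch is wrong: it uses dual instead of plural for number.
(D) sihchuah is wrong: it fails to apply the sound rule(s).

A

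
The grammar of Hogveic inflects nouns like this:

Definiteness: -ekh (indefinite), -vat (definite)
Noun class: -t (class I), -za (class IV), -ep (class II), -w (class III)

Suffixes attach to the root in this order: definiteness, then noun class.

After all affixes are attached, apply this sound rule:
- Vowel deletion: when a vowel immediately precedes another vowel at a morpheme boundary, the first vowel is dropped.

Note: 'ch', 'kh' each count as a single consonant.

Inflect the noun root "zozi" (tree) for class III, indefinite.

zozekhw

Attach definiteness indefinite -ekh → zoziekh.
Attach noun class class III -w → zoziekhw.
Apply vowel deletion: zoziekhw → zozekhw.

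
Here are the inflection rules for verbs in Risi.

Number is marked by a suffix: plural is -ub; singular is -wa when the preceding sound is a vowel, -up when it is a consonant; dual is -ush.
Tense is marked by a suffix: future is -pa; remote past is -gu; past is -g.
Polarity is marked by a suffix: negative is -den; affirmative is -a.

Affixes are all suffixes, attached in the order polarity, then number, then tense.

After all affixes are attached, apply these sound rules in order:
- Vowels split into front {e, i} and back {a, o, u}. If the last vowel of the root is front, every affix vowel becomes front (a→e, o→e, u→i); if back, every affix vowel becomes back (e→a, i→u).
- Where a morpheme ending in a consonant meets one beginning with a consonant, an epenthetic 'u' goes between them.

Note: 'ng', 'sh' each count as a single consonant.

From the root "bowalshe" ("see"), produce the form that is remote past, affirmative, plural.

bowalsheeibugi

Attach polarity affirmative -a → bowalshea.
Attach number plural -ub → bowalsheaub.
Attach tense remote past -gu → bowalsheaubgu.
Apply vowel harmony: bowalsheaubgu → bowalsheeibgi.
Apply epenthesis: bowalsheeibgi → bowalsheeibugi.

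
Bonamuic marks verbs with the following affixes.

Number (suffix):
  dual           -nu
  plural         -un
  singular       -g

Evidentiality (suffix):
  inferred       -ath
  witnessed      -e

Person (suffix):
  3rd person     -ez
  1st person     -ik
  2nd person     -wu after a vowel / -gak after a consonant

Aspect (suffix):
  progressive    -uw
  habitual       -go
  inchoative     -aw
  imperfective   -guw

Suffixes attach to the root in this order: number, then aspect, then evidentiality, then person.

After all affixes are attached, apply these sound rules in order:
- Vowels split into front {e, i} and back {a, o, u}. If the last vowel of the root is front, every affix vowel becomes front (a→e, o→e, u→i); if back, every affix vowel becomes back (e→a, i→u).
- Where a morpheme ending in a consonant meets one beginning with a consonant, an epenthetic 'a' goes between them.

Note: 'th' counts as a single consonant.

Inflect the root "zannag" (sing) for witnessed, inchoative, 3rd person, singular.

Attach number singular -g → zannagg.
Attach aspect inchoative -aw → zannaggaw.
Attach evidentiality witnessed -e → zannaggawe.
Attach person 3rd person -ez → zannaggaweez.
Apply vowel harmony: zannaggaweez → zannaggawaaz.
Apply epenthesis: zannaggawaaz → zannagagawaaz.

zannagagawaaz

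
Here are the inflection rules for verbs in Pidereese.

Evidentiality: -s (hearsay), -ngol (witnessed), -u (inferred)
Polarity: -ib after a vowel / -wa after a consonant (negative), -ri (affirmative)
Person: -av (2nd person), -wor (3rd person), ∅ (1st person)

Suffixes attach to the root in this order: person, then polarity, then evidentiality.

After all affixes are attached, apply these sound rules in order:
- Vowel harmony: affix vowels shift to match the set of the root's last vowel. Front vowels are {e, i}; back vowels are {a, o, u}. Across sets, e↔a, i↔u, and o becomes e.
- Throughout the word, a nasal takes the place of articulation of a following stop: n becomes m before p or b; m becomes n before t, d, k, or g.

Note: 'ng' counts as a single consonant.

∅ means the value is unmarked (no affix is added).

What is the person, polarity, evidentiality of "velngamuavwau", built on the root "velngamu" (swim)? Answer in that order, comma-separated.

Segment: velngamu-av-wa-u.
person: -av → 2nd person.
polarity: -ib/wa → negative.
evidentiality: -u → inferred.

2nd person, negative, inferred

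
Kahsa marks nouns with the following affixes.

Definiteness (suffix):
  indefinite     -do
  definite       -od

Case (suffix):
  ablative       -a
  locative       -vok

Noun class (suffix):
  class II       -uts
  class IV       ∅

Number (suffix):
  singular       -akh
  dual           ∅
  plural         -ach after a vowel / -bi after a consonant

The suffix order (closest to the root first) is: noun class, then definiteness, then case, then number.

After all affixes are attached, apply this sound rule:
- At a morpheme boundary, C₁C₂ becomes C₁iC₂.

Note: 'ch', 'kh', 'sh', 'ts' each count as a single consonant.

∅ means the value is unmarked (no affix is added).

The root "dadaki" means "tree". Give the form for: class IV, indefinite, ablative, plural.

dadakidoaach

noun class = class IV: zero marking, form stays dadaki.
Attach definiteness indefinite -do → dadakido.
Attach case ablative -a → dadakidoa.
Attach number plural -ach (after vowel 'a') → dadakidoaach.
Epenthesis: no change.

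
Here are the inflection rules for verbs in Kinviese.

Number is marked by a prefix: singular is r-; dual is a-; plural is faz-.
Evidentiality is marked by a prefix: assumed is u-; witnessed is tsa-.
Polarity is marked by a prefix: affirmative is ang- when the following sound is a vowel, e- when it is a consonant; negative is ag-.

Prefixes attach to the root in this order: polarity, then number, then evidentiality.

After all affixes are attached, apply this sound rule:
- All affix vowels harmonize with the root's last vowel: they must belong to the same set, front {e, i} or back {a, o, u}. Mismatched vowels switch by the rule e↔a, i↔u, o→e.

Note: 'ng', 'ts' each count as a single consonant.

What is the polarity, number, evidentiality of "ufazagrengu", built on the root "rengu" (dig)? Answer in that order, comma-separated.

negative, plural, assumed

Segment: u-faz-ag-rengu.
polarity: ag- → negative.
number: faz- → plural.
evidentiality: u- → assumed.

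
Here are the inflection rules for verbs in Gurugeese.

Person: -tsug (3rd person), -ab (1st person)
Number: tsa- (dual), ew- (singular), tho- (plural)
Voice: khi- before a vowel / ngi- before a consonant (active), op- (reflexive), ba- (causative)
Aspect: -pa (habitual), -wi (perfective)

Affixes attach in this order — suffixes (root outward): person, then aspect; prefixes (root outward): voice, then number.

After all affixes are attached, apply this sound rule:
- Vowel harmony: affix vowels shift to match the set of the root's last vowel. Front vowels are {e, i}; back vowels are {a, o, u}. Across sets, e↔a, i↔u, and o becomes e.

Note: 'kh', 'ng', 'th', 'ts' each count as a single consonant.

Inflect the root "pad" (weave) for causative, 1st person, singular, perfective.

awbapadabwu

Attach voice causative ba- → bapad.
Attach person 1st person -ab → bapadab.
Attach number singular ew- → ewbapadab.
Attach aspect perfective -wi → ewbapadabwi.
Apply vowel harmony: ewbapadabwi → awbapadabwu.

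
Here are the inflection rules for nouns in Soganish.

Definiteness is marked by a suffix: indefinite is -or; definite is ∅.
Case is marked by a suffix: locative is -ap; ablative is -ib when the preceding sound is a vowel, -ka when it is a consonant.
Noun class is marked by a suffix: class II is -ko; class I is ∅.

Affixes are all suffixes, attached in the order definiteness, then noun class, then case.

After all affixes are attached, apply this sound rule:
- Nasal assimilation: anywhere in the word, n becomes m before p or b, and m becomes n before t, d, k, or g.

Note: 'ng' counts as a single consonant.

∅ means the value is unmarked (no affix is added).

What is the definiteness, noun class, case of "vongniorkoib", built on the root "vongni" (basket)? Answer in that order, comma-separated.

indefinite, class II, ablative

Segment: vongni-or-ko-ib.
definiteness: -or → indefinite.
noun class: -ko → class II.
case: -ib/ka → ablative.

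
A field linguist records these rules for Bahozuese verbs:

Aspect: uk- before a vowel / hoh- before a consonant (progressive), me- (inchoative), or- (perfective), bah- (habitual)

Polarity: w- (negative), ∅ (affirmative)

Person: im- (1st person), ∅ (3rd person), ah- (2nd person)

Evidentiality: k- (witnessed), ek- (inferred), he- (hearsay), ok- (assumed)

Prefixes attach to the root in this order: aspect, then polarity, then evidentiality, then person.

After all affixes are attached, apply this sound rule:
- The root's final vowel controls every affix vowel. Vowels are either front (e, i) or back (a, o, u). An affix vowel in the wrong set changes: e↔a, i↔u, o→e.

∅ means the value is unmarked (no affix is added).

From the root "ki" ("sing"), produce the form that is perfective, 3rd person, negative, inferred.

ekwerki

Attach aspect perfective or- → orki.
Attach polarity negative w- → worki.
Attach evidentiality inferred ek- → ekworki.
person = 3rd person: zero marking, form stays ekworki.
Apply vowel harmony: ekworki → ekwerki.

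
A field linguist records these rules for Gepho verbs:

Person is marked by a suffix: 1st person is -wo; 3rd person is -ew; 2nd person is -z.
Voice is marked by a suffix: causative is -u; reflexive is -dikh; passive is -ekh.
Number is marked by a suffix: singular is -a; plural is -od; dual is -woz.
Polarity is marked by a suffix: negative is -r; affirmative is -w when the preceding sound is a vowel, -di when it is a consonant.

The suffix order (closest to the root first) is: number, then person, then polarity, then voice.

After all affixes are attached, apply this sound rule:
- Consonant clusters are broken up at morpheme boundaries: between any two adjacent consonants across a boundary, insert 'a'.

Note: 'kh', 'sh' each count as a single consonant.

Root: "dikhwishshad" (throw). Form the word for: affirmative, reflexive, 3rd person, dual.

Attach number dual -woz → dikhwishshadwoz.
Attach person 3rd person -ew → dikhwishshadwozew.
Attach polarity affirmative -di (after consonant 'w') → dikhwishshadwozewdi.
Attach voice reflexive -dikh → dikhwishshadwozewdidikh.
Apply epenthesis: dikhwishshadwozewdidikh → dikhwishshadawozewadidikh.

dikhwishshadawozewadidikh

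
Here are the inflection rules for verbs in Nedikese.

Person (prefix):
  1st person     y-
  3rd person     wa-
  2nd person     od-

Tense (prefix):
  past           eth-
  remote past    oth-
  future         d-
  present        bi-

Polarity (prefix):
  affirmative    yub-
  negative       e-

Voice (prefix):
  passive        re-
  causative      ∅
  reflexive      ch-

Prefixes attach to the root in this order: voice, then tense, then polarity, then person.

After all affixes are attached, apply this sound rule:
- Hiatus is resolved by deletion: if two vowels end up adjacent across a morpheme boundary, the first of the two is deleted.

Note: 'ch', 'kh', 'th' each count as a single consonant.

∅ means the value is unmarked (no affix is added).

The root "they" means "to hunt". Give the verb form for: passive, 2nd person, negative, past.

Attach voice passive re- → rethey.
Attach tense past eth- → ethrethey.
Attach polarity negative e- → eethrethey.
Attach person 2nd person od- → odeethrethey.
Apply vowel deletion: odeethrethey → odethrethey.

odethrethey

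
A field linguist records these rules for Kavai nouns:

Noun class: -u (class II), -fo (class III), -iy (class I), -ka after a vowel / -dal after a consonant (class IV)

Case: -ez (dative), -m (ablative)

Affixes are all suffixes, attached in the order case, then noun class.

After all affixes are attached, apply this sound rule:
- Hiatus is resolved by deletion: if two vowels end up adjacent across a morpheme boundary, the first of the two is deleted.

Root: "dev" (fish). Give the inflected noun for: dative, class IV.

devezdal

Attach case dative -ez → devez.
Attach noun class class IV -dal (after consonant 'z') → devezdal.
Vowel deletion: no change.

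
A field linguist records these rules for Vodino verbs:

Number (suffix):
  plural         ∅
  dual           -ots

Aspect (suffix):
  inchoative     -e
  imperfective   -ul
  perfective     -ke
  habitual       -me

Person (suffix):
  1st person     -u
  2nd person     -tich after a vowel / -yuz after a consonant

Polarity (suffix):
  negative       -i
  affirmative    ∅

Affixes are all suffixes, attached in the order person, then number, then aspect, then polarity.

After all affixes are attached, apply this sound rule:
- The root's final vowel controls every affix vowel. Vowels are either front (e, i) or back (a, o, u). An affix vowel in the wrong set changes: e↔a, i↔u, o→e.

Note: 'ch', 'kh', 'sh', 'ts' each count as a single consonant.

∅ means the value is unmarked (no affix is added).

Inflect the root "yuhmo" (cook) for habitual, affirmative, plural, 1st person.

Attach person 1st person -u → yuhmou.
number = plural: zero marking, form stays yuhmou.
Attach aspect habitual -me → yuhmoume.
polarity = affirmative: zero marking, form stays yuhmoume.
Apply vowel harmony: yuhmoume → yuhmouma.

yuhmouma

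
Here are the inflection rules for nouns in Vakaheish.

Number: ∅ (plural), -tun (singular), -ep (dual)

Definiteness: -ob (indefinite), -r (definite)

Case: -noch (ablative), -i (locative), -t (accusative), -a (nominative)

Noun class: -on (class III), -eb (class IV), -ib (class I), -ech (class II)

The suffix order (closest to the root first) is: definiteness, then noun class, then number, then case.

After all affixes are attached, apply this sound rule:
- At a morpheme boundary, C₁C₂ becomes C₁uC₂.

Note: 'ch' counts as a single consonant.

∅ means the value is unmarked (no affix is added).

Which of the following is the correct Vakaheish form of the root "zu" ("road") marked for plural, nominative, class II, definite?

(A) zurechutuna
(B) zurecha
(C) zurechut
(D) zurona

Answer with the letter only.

Attach definiteness definite -r → zur.
Attach noun class class II -ech → zurech.
number = plural: zero marking, form stays zurech.
Attach case nominative -a → zurecha.
Epenthesis: no change.
So the correct form is zurecha, option (B).
(A) zurechutuna is wrong: it uses singular instead of plural for number.
(D) zurona is wrong: it uses class III instead of class II for noun class.
(C) zurechut is wrong: it uses accusative instead of nominative for case.

B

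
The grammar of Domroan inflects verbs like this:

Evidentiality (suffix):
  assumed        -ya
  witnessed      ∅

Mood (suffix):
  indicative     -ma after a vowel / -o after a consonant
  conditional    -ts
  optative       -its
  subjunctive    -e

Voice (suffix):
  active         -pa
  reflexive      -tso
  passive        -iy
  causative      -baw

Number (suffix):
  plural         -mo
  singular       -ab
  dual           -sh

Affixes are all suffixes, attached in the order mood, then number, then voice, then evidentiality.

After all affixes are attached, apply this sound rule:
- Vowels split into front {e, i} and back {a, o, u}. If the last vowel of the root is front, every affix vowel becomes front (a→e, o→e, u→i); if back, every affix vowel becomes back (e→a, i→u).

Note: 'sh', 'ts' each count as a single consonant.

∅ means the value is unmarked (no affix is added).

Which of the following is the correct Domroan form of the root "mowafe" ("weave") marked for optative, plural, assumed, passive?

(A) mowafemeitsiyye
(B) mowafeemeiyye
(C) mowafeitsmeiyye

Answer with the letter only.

C

Attach mood optative -its → mowafeits.
Attach number plural -mo → mowafeitsmo.
Attach voice passive -iy → mowafeitsmoiy.
Attach evidentiality assumed -ya → mowafeitsmoiyya.
Apply vowel harmony: mowafeitsmoiyya → mowafeitsmeiyye.
So the correct form is mowafeitsmeiyye, option (C).
(A) mowafemeitsiyye is wrong: it has the affixes in the wrong order.
(B) mowafeemeiyye is wrong: it uses subjunctive instead of optative for mood.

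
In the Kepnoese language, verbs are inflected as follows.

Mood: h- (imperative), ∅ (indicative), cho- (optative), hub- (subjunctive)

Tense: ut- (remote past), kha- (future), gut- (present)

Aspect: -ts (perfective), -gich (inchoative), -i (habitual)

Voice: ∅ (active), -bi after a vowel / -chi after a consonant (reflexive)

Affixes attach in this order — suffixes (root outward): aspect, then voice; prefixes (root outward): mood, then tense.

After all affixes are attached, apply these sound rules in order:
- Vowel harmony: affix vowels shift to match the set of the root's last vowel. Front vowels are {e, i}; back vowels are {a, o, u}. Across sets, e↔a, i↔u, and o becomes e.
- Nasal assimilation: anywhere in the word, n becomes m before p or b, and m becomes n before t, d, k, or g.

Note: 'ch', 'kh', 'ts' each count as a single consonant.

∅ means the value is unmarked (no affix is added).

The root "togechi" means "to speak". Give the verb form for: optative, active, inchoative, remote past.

itchetogechigich

Attach aspect inchoative -gich → togechigich.
voice = active: zero marking, form stays togechigich.
Attach mood optative cho- → chotogechigich.
Attach tense remote past ut- → utchotogechigich.
Apply vowel harmony: utchotogechigich → itchetogechigich.
Nasal assimilation: no change.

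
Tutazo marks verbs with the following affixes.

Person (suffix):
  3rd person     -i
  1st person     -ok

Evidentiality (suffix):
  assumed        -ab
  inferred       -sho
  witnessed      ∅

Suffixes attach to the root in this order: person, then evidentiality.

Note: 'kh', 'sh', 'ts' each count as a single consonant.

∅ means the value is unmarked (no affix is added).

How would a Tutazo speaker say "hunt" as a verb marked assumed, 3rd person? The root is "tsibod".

tsibodiab

Attach person 3rd person -i → tsibodi.
Attach evidentiality assumed -ab → tsibodiab.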